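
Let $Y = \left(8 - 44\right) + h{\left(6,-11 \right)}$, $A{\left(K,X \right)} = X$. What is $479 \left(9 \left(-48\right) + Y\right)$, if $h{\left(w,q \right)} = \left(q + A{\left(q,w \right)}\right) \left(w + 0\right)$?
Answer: $-238542$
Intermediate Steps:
$h{\left(w,q \right)} = w \left(q + w\right)$ ($h{\left(w,q \right)} = \left(q + w\right) \left(w + 0\right) = \left(q + w\right) w = w \left(q + w\right)$)
$Y = -66$ ($Y = \left(8 - 44\right) + 6 \left(-11 + 6\right) = -36 + 6 \left(-5\right) = -36 - 30 = -66$)
$479 \left(9 \left(-48\right) + Y\right) = 479 \left(9 \left(-48\right) - 66\right) = 479 \left(-432 - 66\right) = 479 \left(-498\right) = -238542$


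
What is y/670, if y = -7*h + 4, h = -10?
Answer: 37/335 ≈ 0.11045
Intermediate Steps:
y = 74 (y = -7*(-10) + 4 = 70 + 4 = 74)
y/670 = 74/670 = 74*(1/670) = 37/335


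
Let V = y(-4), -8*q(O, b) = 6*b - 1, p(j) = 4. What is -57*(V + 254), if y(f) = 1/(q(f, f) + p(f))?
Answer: -14486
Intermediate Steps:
q(O, b) = ⅛ - 3*b/4 (q(O, b) = -(6*b - 1)/8 = -(-1 + 6*b)/8 = ⅛ - 3*b/4)
y(f) = 1/(33/8 - 3*f/4) (y(f) = 1/((⅛ - 3*f/4) + 4) = 1/(33/8 - 3*f/4))
V = 8/57 (V = -8/(-33 + 6*(-4)) = -8/(-33 - 24) = -8/(-57) = -8*(-1/57) = 8/57 ≈ 0.14035)
-57*(V + 254) = -57*(8/57 + 254) = -57*14486/57 = -14486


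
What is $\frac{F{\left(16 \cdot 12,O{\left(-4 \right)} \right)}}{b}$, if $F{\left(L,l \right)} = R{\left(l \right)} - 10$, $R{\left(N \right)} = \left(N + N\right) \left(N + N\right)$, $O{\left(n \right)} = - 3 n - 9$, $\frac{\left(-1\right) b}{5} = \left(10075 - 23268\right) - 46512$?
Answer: $\frac{26}{298525} \approx 8.7095 \cdot 10^{-5}$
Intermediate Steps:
$b = 298525$ ($b = - 5 \left(\left(10075 - 23268\right) - 46512\right) = - 5 \left(-13193 - 46512\right) = \left(-5\right) \left(-59705\right) = 298525$)
$O{\left(n \right)} = -9 - 3 n$
$R{\left(N \right)} = 4 N^{2}$ ($R{\left(N \right)} = 2 N 2 N = 4 N^{2}$)
$F{\left(L,l \right)} = -10 + 4 l^{2}$ ($F{\left(L,l \right)} = 4 l^{2} - 10 = -10 + 4 l^{2}$)
$\frac{F{\left(16 \cdot 12,O{\left(-4 \right)} \right)}}{b} = \frac{-10 + 4 \left(-9 - -12\right)^{2}}{298525} = \left(-10 + 4 \left(-9 + 12\right)^{2}\right) \frac{1}{298525} = \left(-10 + 4 \cdot 3^{2}\right) \frac{1}{298525} = \left(-10 + 4 \cdot 9\right) \frac{1}{298525} = \left(-10 + 36\right) \frac{1}{298525} = 26 \cdot \frac{1}{298525} = \frac{26}{298525}$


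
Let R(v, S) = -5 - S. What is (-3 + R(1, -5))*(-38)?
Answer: 114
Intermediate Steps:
(-3 + R(1, -5))*(-38) = (-3 + (-5 - 1*(-5)))*(-38) = (-3 + (-5 + 5))*(-38) = (-3 + 0)*(-38) = -3*(-38) = 114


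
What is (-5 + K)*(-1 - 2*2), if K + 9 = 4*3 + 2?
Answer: 0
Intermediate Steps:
K = 5 (K = -9 + (4*3 + 2) = -9 + (12 + 2) = -9 + 14 = 5)
(-5 + K)*(-1 - 2*2) = (-5 + 5)*(-1 - 2*2) = 0*(-1 - 4) = 0*(-5) = 0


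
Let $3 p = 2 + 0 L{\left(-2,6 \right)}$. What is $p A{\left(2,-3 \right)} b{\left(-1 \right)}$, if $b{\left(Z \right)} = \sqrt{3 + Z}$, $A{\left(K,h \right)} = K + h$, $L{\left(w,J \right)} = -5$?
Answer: $- \frac{2 \sqrt{2}}{3} \approx -0.94281$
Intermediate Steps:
$p = \frac{2}{3}$ ($p = \frac{2 + 0 \left(-5\right)}{3} = \frac{2 + 0}{3} = \frac{1}{3} \cdot 2 = \frac{2}{3} \approx 0.66667$)
$p A{\left(2,-3 \right)} b{\left(-1 \right)} = \frac{2 \left(2 - 3\right)}{3} \sqrt{3 - 1} = \frac{2}{3} \left(-1\right) \sqrt{2} = - \frac{2 \sqrt{2}}{3}$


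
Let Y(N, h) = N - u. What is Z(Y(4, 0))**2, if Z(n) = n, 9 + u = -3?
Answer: 256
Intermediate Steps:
u = -12 (u = -9 - 3 = -12)
Y(N, h) = 12 + N (Y(N, h) = N - 1*(-12) = N + 12 = 12 + N)
Z(Y(4, 0))**2 = (12 + 4)**2 = 16**2 = 256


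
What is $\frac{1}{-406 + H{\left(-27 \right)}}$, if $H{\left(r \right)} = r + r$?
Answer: $- \frac{1}{460} \approx -0.0021739$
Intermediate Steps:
$H{\left(r \right)} = 2 r$
$\frac{1}{-406 + H{\left(-27 \right)}} = \frac{1}{-406 + 2 \left(-27\right)} = \frac{1}{-406 - 54} = \frac{1}{-460} = - \frac{1}{460}$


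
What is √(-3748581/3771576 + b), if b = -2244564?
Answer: I*√98544616149527430/209532 ≈ 1498.2*I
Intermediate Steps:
√(-3748581/3771576 + b) = √(-3748581/3771576 - 2244564) = √(-3748581*1/3771576 - 2244564) = √(-416509/419064 - 2244564) = √(-940616384605/419064) = I*√98544616149527430/209532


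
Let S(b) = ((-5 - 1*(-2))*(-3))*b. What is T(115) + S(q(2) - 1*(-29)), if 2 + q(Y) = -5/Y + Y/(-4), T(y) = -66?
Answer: 150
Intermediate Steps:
q(Y) = -2 - 5/Y - Y/4 (q(Y) = -2 + (-5/Y + Y/(-4)) = -2 + (-5/Y + Y*(-¼)) = -2 + (-5/Y - Y/4) = -2 - 5/Y - Y/4)
S(b) = 9*b (S(b) = ((-5 + 2)*(-3))*b = (-3*(-3))*b = 9*b)
T(115) + S(q(2) - 1*(-29)) = -66 + 9*((-2 - 5/2 - ¼*2) - 1*(-29)) = -66 + 9*((-2 - 5*½ - ½) + 29) = -66 + 9*((-2 - 5/2 - ½) + 29) = -66 + 9*(-5 + 29) = -66 + 9*24 = -66 + 216 = 150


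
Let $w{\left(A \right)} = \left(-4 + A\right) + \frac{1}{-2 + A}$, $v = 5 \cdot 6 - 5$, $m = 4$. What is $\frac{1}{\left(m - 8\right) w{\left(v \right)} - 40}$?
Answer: $- \frac{23}{2856} \approx -0.0080532$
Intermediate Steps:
$v = 25$ ($v = 30 - 5 = 25$)
$w{\left(A \right)} = -4 + A + \frac{1}{-2 + A}$
$\frac{1}{\left(m - 8\right) w{\left(v \right)} - 40} = \frac{1}{\left(4 - 8\right) \frac{9 + 25^{2} - 150}{-2 + 25} - 40} = \frac{1}{- 4 \frac{9 + 625 - 150}{23} - 40} = \frac{1}{- 4 \cdot \frac{1}{23} \cdot 484 - 40} = \frac{1}{\left(-4\right) \frac{484}{23} - 40} = \frac{1}{- \frac{1936}{23} - 40} = \frac{1}{- \frac{2856}{23}} = - \frac{23}{2856}$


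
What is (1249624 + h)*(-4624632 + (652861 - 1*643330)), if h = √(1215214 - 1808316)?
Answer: -5767140972024 - 4615101*I*√593102 ≈ -5.7671e+12 - 3.5542e+9*I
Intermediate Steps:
h = I*√593102 (h = √(-593102) = I*√593102 ≈ 770.13*I)
(1249624 + h)*(-4624632 + (652861 - 1*643330)) = (1249624 + I*√593102)*(-4624632 + (652861 - 1*643330)) = (1249624 + I*√593102)*(-4624632 + (652861 - 643330)) = (1249624 + I*√593102)*(-4624632 + 9531) = (1249624 + I*√593102)*(-4615101) = -5767140972024 - 4615101*I*√593102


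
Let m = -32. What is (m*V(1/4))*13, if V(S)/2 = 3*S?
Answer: -624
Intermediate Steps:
V(S) = 6*S (V(S) = 2*(3*S) = 6*S)
(m*V(1/4))*13 = -192/4*13 = -32*3/2*13 = -48*13 = -624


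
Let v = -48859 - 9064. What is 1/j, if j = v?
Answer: -1/57923 ≈ -1.7264e-5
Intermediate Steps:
v = -57923
j = -57923
1/j = 1/(-57923) = -1/57923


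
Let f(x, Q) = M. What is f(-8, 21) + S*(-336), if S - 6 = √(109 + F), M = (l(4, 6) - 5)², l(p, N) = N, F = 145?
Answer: -2015 - 336*√254 ≈ -7370.0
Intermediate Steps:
M = 1 (M = (6 - 5)² = 1² = 1)
f(x, Q) = 1
S = 6 + √254 (S = 6 + √(109 + 145) = 6 + √254 ≈ 21.937)
f(-8, 21) + S*(-336) = 1 + (6 + √254)*(-336) = 1 + (-2016 - 336*√254) = -2015 - 336*√254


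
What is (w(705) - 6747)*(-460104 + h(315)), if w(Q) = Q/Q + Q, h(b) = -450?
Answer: 2782206714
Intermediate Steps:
w(Q) = 1 + Q
(w(705) - 6747)*(-460104 + h(315)) = ((1 + 705) - 6747)*(-460104 - 450) = (706 - 6747)*(-460554) = -6041*(-460554) = 2782206714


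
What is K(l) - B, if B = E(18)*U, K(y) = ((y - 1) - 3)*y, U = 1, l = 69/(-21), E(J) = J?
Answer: 291/49 ≈ 5.9388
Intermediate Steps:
l = -23/7 (l = 69*(-1/21) = -23/7 ≈ -3.2857)
K(y) = y*(-4 + y) (K(y) = ((-1 + y) - 3)*y = (-4 + y)*y = y*(-4 + y))
B = 18 (B = 18*1 = 18)
K(l) - B = -23*(-4 - 23/7)/7 - 1*18 = -23/7*(-51/7) - 18 = 1173/49 - 18 = 291/49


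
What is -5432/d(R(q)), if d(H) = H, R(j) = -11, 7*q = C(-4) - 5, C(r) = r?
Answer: 5432/11 ≈ 493.82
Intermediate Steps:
q = -9/7 (q = (-4 - 5)/7 = (⅐)*(-9) = -9/7 ≈ -1.2857)
-5432/d(R(q)) = -5432/(-11) = -5432*(-1/11) = 5432/11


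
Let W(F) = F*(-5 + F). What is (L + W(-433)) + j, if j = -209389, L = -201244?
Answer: -220979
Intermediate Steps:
(L + W(-433)) + j = (-201244 - 433*(-5 - 433)) - 209389 = (-201244 - 433*(-438)) - 209389 = (-201244 + 189654) - 209389 = -11590 - 209389 = -220979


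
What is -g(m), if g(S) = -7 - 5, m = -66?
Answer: 12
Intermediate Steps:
g(S) = -12
-g(m) = -1*(-12) = 12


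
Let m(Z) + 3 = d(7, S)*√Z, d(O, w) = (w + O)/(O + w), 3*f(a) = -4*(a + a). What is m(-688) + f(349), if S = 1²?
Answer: -2801/3 + 4*I*√43 ≈ -933.67 + 26.23*I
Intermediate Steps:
f(a) = -8*a/3 (f(a) = (-4*(a + a))/3 = (-8*a)/3 = -8*a/3)
S = 1
d(O, w) = 1 (d(O, w) = (O + w)/(O + w) = 1)
m(Z) = -3 + √Z (m(Z) = -3 + 1*√Z = -3 + √Z)
m(-688) + f(349) = (-3 + √(-688)) - 8/3*349 = (-3 + 4*I*√43) - 2792/3 = -2801/3 + 4*I*√43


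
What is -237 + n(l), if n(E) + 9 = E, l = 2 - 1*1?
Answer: -245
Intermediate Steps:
l = 1 (l = 2 - 1 = 1)
n(E) = -9 + E
-237 + n(l) = -237 + (-9 + 1) = -237 - 8 = -245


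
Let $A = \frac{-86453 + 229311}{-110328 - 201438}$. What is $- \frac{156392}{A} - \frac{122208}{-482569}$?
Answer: $\frac{11764487990750616}{34469421101} \approx 3.413 \cdot 10^{5}$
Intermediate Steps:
$A = - \frac{71429}{155883}$ ($A = \frac{142858}{-311766} = 142858 \left(- \frac{1}{311766}\right) = - \frac{71429}{155883} \approx -0.45822$)
$- \frac{156392}{A} - \frac{122208}{-482569} = - \frac{156392}{- \frac{71429}{155883}} - \frac{122208}{-482569} = \left(-156392\right) \left(- \frac{155883}{71429}\right) - - \frac{122208}{482569} = \frac{24378854136}{71429} + \frac{122208}{482569} = \frac{11764487990750616}{34469421101}$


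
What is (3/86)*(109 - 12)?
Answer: 291/86 ≈ 3.3837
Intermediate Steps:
(3/86)*(109 - 12) = (3*(1/86))*97 = (3/86)*97 = 291/86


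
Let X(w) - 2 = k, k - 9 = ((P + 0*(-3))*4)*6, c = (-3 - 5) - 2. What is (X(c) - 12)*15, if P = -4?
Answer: -1455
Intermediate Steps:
c = -10 (c = -8 - 2 = -10)
k = -87 (k = 9 + ((-4 + 0*(-3))*4)*6 = 9 + ((-4 + 0)*4)*6 = 9 - 4*4*6 = 9 - 16*6 = 9 - 96 = -87)
X(w) = -85 (X(w) = 2 - 87 = -85)
(X(c) - 12)*15 = (-85 - 12)*15 = -97*15 = -1455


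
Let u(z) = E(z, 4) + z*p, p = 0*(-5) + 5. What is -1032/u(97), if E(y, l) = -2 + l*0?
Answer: -344/161 ≈ -2.1366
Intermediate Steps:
p = 5 (p = 0 + 5 = 5)
E(y, l) = -2 (E(y, l) = -2 + 0 = -2)
u(z) = -2 + 5*z (u(z) = -2 + z*5 = -2 + 5*z)
-1032/u(97) = -1032/(-2 + 5*97) = -1032/(-2 + 485) = -1032/483 = -1032*1/483 = -344/161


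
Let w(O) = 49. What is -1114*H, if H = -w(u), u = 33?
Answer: 54586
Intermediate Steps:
H = -49 (H = -1*49 = -49)
-1114*H = -1114*(-49) = 54586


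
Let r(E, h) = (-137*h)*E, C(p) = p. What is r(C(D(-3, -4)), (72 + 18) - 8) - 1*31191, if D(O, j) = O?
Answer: 2511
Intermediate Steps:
r(E, h) = -137*E*h
r(C(D(-3, -4)), (72 + 18) - 8) - 1*31191 = -137*(-3)*((72 + 18) - 8) - 1*31191 = -137*(-3)*(90 - 8) - 31191 = -137*(-3)*82 - 31191 = 33702 - 31191 = 2511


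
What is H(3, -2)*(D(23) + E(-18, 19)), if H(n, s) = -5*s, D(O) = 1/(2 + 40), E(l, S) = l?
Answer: -3775/21 ≈ -179.76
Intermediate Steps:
D(O) = 1/42
H(3, -2)*(D(23) + E(-18, 19)) = (-5*(-2))*(1/42 - 18) = 10*(-755/42) = -3775/21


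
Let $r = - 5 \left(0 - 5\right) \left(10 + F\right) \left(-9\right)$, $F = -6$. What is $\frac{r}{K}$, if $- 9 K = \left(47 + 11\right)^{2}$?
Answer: $\frac{2025}{841} \approx 2.4078$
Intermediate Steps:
$K = - \frac{3364}{9}$ ($K = - \frac{\left(47 + 11\right)^{2}}{9} = - \frac{58^{2}}{9} = \left(- \frac{1}{9}\right) 3364 = - \frac{3364}{9} \approx -373.78$)
$r = -900$ ($r = - 5 \left(0 - 5\right) \left(10 - 6\right) \left(-9\right) = - 5 \left(\left(-5\right) 4\right) \left(-9\right) = \left(-5\right) \left(-20\right) \left(-9\right) = 100 \left(-9\right) = -900$)
$\frac{r}{K} = - \frac{900}{- \frac{3364}{9}} = \left(-900\right) \left(- \frac{9}{3364}\right) = \frac{2025}{841}$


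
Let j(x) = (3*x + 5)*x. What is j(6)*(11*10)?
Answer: 15180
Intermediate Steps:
j(x) = x*(5 + 3*x) (j(x) = (5 + 3*x)*x = x*(5 + 3*x))
j(6)*(11*10) = (6*(5 + 3*6))*(11*10) = (6*(5 + 18))*110 = (6*23)*110 = 138*110 = 15180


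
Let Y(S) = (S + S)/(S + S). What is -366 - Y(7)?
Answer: -367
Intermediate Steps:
Y(S) = 1 (Y(S) = (2*S)/((2*S)) = (2*S)*(1/(2*S)) = 1)
-366 - Y(7) = -366 - 1*1 = -366 - 1 = -367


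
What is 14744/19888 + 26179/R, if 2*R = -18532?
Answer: -106203/50963 ≈ -2.0839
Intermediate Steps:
R = -9266 (R = (½)*(-18532) = -9266)
14744/19888 + 26179/R = 14744/19888 + 26179/(-9266) = 14744*(1/19888) + 26179*(-1/9266) = 1843/2486 - 26179/9266 = -106203/50963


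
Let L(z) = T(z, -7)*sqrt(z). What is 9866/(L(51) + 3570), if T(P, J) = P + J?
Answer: 172655/61991 - 108526*sqrt(51)/3161541 ≈ 2.5400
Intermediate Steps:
T(P, J) = J + P
L(z) = sqrt(z)*(-7 + z) (L(z) = (-7 + z)*sqrt(z) = sqrt(z)*(-7 + z))
9866/(L(51) + 3570) = 9866/(sqrt(51)*(-7 + 51) + 3570) = 9866/(sqrt(51)*44 + 3570) = 9866/(44*sqrt(51) + 3570) = 9866/(3570 + 44*sqrt(51))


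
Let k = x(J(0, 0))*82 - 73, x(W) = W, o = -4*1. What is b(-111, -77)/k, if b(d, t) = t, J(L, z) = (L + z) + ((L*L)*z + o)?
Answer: 77/401 ≈ 0.19202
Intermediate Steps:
o = -4
J(L, z) = -4 + L + z + z*L² (J(L, z) = (L + z) + ((L*L)*z - 4) = (L + z) + (L²*z - 4) = (L + z) + (z*L² - 4) = (L + z) + (-4 + z*L²) = -4 + L + z + z*L²)
k = -401 (k = (-4 + 0 + 0 + 0*0²)*82 - 73 = (-4 + 0 + 0 + 0*0)*82 - 73 = (-4 + 0 + 0 + 0)*82 - 73 = -4*82 - 73 = -328 - 73 = -401)
b(-111, -77)/k = -77/(-401) = -77*(-1/401) = 77/401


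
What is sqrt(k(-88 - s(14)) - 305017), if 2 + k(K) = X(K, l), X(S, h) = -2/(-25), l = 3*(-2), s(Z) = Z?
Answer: I*sqrt(7625473)/5 ≈ 552.29*I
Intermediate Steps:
l = -6
X(S, h) = 2/25 (X(S, h) = -2*(-1/25) = 2/25)
k(K) = -48/25 (k(K) = -2 + 2/25 = -48/25)
sqrt(k(-88 - s(14)) - 305017) = sqrt(-48/25 - 305017) = sqrt(-7625473/25) = I*sqrt(7625473)/5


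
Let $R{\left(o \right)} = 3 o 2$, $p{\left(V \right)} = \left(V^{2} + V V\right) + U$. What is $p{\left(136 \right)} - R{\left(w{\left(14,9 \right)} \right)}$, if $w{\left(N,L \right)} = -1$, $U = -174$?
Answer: $36824$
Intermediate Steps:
$p{\left(V \right)} = -174 + 2 V^{2}$ ($p{\left(V \right)} = \left(V^{2} + V V\right) - 174 = \left(V^{2} + V^{2}\right) - 174 = 2 V^{2} - 174 = -174 + 2 V^{2}$)
$R{\left(o \right)} = 6 o$
$p{\left(136 \right)} - R{\left(w{\left(14,9 \right)} \right)} = \left(-174 + 2 \cdot 136^{2}\right) - 6 \left(-1\right) = \left(-174 + 2 \cdot 18496\right) - -6 = \left(-174 + 36992\right) + 6 = 36818 + 6 = 36824$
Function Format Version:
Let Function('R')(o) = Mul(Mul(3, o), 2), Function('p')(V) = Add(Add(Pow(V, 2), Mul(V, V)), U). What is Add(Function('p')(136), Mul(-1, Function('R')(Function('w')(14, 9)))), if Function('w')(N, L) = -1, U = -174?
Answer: 36824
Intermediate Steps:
Function('p')(V) = Add(-174, Mul(2, Pow(V, 2))) (Function('p')(V) = Add(Add(Pow(V, 2), Mul(V, V)), -174) = Add(Add(Pow(V, 2), Pow(V, 2)), -174) = Add(Mul(2, Pow(V, 2)), -174) = Add(-174, Mul(2, Pow(V, 2))))
Function('R')(o) = Mul(6, o)
Add(Function('p')(136), Mul(-1, Function('R')(Function('w')(14, 9)))) = Add(Add(-174, Mul(2, Pow(136, 2))), Mul(-1, Mul(6, -1))) = Add(Add(-174, Mul(2, 18496)), Mul(-1, -6)) = Add(Add(-174, 36992), 6) = Add(36818, 6) = 36824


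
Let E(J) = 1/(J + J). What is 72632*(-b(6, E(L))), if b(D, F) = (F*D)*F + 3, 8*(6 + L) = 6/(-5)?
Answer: -1113375928/5043 ≈ -2.2078e+5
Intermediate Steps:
L = -123/20 (L = -6 + (6/(-5))/8 = -6 + (6*(-1/5))/8 = -6 + (1/8)*(-6/5) = -6 - 3/20 = -123/20 ≈ -6.1500)
E(J) = 1/(2*J)
b(D, F) = 3 + D*F**2 (b(D, F) = (D*F)*F + 3 = D*F**2 + 3 = 3 + D*F**2)
72632*(-b(6, E(L))) = 72632*(-(3 + 6*(1/(2*(-123/20)))**2)) = 72632*(-(3 + 6*((1/2)*(-20/123))**2)) = 72632*(-(3 + 6*(-10/123)**2)) = 72632*(-(3 + 6*(100/15129))) = 72632*(-(3 + 200/5043)) = 72632*(-1*15329/5043) = 72632*(-15329/5043) = -1113375928/5043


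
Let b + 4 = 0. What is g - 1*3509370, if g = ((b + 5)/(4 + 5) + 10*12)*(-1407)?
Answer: -11035099/3 ≈ -3.6784e+6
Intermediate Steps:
b = -4 (b = -4 + 0 = -4)
g = -506989/3 (g = ((-4 + 5)/(4 + 5) + 10*12)*(-1407) = (1/9 + 120)*(-1407) = (1*(⅑) + 120)*(-1407) = (⅑ + 120)*(-1407) = (1081/9)*(-1407) = -506989/3 ≈ -1.6900e+5)
g - 1*3509370 = -506989/3 - 1*3509370 = -506989/3 - 3509370 = -11035099/3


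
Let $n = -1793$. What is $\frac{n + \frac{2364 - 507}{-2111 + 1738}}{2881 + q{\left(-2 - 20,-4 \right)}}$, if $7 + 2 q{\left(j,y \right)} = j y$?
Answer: $- \frac{1341292}{2179439} \approx -0.61543$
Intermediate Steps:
$q{\left(j,y \right)} = - \frac{7}{2} + \frac{j y}{2}$
$\frac{n + \frac{2364 - 507}{-2111 + 1738}}{2881 + q{\left(-2 - 20,-4 \right)}} = \frac{-1793 + \frac{2364 - 507}{-2111 + 1738}}{2881 - \left(\frac{7}{2} - \frac{1}{2} \left(-2 - 20\right) \left(-4\right)\right)} = \frac{-1793 + \frac{1857}{-373}}{2881 - \left(\frac{7}{2} + 11 \left(-4\right)\right)} = \frac{-1793 + 1857 \left(- \frac{1}{373}\right)}{2881 + \left(- \frac{7}{2} + 44\right)} = \frac{-1793 - \frac{1857}{373}}{2881 + \frac{81}{2}} = - \frac{670646}{373 \cdot \frac{5843}{2}} = \left(- \frac{670646}{373}\right) \frac{2}{5843} = - \frac{1341292}{2179439}$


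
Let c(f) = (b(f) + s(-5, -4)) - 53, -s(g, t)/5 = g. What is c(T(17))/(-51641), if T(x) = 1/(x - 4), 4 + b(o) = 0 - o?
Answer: 417/671333 ≈ 0.00062115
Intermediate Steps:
s(g, t) = -5*g
b(o) = -4 - o (b(o) = -4 + (0 - o) = -4 - o)
T(x) = 1/(-4 + x)
c(f) = -32 - f (c(f) = ((-4 - f) - 5*(-5)) - 53 = ((-4 - f) + 25) - 53 = (21 - f) - 53 = -32 - f)
c(T(17))/(-51641) = (-32 - 1/(-4 + 17))/(-51641) = (-32 - 1/13)*(-1/51641) = -417/13*(-1/51641) = 417/671333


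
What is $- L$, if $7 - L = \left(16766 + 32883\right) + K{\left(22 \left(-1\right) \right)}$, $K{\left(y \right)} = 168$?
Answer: $49810$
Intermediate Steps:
$L = -49810$ ($L = 7 - \left(\left(16766 + 32883\right) + 168\right) = 7 - \left(49649 + 168\right) = 7 - 49817 = -49810$)
$- L = \left(-1\right) \left(-49810\right) = 49810$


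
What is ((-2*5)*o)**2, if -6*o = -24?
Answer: 1600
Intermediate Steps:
o = 4 (o = -1/6*(-24) = 4)
((-2*5)*o)**2 = (-2*5*4)**2 = (-10*4)**2 = (-40)**2 = 1600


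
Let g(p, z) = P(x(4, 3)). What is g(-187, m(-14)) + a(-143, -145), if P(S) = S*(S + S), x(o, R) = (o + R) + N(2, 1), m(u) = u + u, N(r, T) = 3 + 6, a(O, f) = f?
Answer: 367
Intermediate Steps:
N(r, T) = 9
m(u) = 2*u
x(o, R) = 9 + R + o (x(o, R) = (o + R) + 9 = (R + o) + 9 = 9 + R + o)
P(S) = 2*S**2 (P(S) = S*(2*S) = 2*S**2)
g(p, z) = 512 (g(p, z) = 2*(9 + 3 + 4)**2 = 2*16**2 = 2*256 = 512)
g(-187, m(-14)) + a(-143, -145) = 512 - 145 = 367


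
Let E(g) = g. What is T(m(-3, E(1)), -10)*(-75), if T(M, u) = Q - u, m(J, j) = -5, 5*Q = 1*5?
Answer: -825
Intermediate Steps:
Q = 1 (Q = (1*5)/5 = (⅕)*5 = 1)
T(M, u) = 1 - u
T(m(-3, E(1)), -10)*(-75) = (1 - 1*(-10))*(-75) = (1 + 10)*(-75) = 11*(-75) = -825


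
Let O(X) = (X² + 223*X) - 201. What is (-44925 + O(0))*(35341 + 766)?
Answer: -1629364482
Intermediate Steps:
O(X) = -201 + X² + 223*X
(-44925 + O(0))*(35341 + 766) = (-44925 + (-201 + 0² + 223*0))*(35341 + 766) = (-44925 + (-201 + 0 + 0))*36107 = (-44925 - 201)*36107 = -45126*36107 = -1629364482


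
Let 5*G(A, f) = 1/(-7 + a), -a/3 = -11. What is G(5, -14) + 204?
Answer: 26521/130 ≈ 204.01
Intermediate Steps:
a = 33 (a = -3*(-11) = 33)
G(A, f) = 1/130 (G(A, f) = 1/(5*(-7 + 33)) = (⅕)/26 = (⅕)*(1/26) = 1/130)
G(5, -14) + 204 = 1/130 + 204 = 26521/130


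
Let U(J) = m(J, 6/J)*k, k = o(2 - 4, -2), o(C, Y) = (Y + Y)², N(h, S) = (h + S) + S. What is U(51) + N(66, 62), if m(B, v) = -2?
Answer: 158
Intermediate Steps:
N(h, S) = h + 2*S (N(h, S) = (S + h) + S = h + 2*S)
o(C, Y) = 4*Y² (o(C, Y) = (2*Y)² = 4*Y²)
k = 16 (k = 4*(-2)² = 4*4 = 16)
U(J) = -32 (U(J) = -2*16 = -32)
U(51) + N(66, 62) = -32 + (66 + 2*62) = -32 + (66 + 124) = -32 + 190 = 158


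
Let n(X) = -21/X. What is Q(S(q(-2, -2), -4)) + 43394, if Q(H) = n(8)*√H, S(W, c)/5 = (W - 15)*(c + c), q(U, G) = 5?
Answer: 86683/2 ≈ 43342.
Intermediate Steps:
S(W, c) = 10*c*(-15 + W) (S(W, c) = 5*((W - 15)*(c + c)) = 5*((-15 + W)*(2*c)) = 5*(2*c*(-15 + W)) = 10*c*(-15 + W))
Q(H) = -21*√H/8 (Q(H) = (-21/8)*√H = (-21*⅛)*√H = -21*√H/8)
Q(S(q(-2, -2), -4)) + 43394 = -21*√(10*(-4)*(-15 + 5))/8 + 43394 = -21*√(10*(-4)*(-10))/8 + 43394 = -21*√400/8 + 43394 = -21/8*20 + 43394 = -105/2 + 43394 = 86683/2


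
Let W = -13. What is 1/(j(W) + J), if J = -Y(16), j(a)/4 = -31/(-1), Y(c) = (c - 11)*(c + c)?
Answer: -1/36 ≈ -0.027778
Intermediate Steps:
Y(c) = 2*c*(-11 + c) (Y(c) = (-11 + c)*(2*c) = 2*c*(-11 + c))
j(a) = 124 (j(a) = 4*(-31/(-1)) = 4*(-31*(-1)) = 4*31 = 124)
J = -160 (J = -2*16*(-11 + 16) = -2*16*5 = -1*160 = -160)
1/(j(W) + J) = 1/(124 - 160) = 1/(-36) = -1/36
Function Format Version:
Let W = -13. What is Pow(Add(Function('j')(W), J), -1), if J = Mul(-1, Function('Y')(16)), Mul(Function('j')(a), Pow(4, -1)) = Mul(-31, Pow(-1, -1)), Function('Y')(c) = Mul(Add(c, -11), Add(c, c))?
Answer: Rational(-1, 36) ≈ -0.027778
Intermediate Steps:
Function('Y')(c) = Mul(2, c, Add(-11, c)) (Function('Y')(c) = Mul(Add(-11, c), Mul(2, c)) = Mul(2, c, Add(-11, c)))
Function('j')(a) = 124 (Function('j')(a) = Mul(4, Mul(-31, Pow(-1, -1))) = Mul(4, Mul(-31, -1)) = Mul(4, 31) = 124)
J = -160 (J = Mul(-1, Mul(2, 16, Add(-11, 16))) = Mul(-1, Mul(2, 16, 5)) = Mul(-1, 160) = -160)
Pow(Add(Function('j')(W), J), -1) = Pow(Add(124, -160), -1) = Pow(-36, -1) = Rational(-1, 36)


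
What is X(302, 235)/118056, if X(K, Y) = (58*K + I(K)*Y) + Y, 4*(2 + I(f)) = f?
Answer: 23349/78704 ≈ 0.29667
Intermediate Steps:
I(f) = -2 + f/4
X(K, Y) = Y + 58*K + Y*(-2 + K/4) (X(K, Y) = (58*K + (-2 + K/4)*Y) + Y = (58*K + Y*(-2 + K/4)) + Y = Y + 58*K + Y*(-2 + K/4))
X(302, 235)/118056 = (-1*235 + 58*302 + (¼)*302*235)/118056 = (-235 + 17516 + 35485/2)*(1/118056) = (70047/2)*(1/118056) = 23349/78704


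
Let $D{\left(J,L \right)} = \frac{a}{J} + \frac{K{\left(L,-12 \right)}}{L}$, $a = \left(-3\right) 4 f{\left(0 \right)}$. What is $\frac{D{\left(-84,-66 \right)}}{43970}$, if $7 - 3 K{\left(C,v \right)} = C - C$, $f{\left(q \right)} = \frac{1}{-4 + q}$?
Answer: $- \frac{197}{121884840} \approx -1.6163 \cdot 10^{-6}$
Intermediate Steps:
$K{\left(C,v \right)} = \frac{7}{3}$ ($K{\left(C,v \right)} = \frac{7}{3} - \frac{C - C}{3} = \frac{7}{3} - 0 = \frac{7}{3} + 0 = \frac{7}{3}$)
$a = 3$ ($a = \frac{\left(-3\right) 4}{-4 + 0} = - \frac{12}{-4} = \left(-12\right) \left(- \frac{1}{4}\right) = 3$)
$D{\left(J,L \right)} = \frac{3}{J} + \frac{7}{3 L}$
$\frac{D{\left(-84,-66 \right)}}{43970} = \frac{\frac{3}{-84} + \frac{7}{3 \left(-66\right)}}{43970} = \left(3 \left(- \frac{1}{84}\right) + \frac{7}{3} \left(- \frac{1}{66}\right)\right) \frac{1}{43970} = \left(- \frac{1}{28} - \frac{7}{198}\right) \frac{1}{43970} = \left(- \frac{197}{2772}\right) \frac{1}{43970} = - \frac{197}{121884840}$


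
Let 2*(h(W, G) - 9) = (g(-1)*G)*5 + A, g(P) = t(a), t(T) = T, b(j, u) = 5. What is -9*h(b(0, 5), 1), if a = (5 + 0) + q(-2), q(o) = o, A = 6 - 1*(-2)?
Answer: -369/2 ≈ -184.50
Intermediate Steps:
A = 8 (A = 6 + 2 = 8)
a = 3 (a = (5 + 0) - 2 = 5 - 2 = 3)
g(P) = 3
h(W, G) = 13 + 15*G/2 (h(W, G) = 9 + ((3*G)*5 + 8)/2 = 9 + (15*G + 8)/2 = 9 + (8 + 15*G)/2 = 9 + (4 + 15*G/2) = 13 + 15*G/2)
-9*h(b(0, 5), 1) = -9*(13 + (15/2)*1) = -9*(13 + 15/2) = -9*41/2 = -369/2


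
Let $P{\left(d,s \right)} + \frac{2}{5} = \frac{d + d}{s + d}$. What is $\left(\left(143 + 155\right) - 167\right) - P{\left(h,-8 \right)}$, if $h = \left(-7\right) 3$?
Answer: $\frac{18843}{145} \approx 129.95$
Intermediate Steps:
$h = -21$
$P{\left(d,s \right)} = - \frac{2}{5} + \frac{2 d}{d + s}$ ($P{\left(d,s \right)} = - \frac{2}{5} + \frac{d + d}{s + d} = - \frac{2}{5} + \frac{2 d}{d + s}$)
$\left(\left(143 + 155\right) - 167\right) - P{\left(h,-8 \right)} = \left(\left(143 + 155\right) - 167\right) - \frac{2 \left(\left(-1\right) \left(-8\right) + 4 \left(-21\right)\right)}{5 \left(-21 - 8\right)} = \left(298 - 167\right) - \frac{2 \left(8 - 84\right)}{5 \left(-29\right)} = 131 - \frac{2}{5} \left(- \frac{1}{29}\right) \left(-76\right) = 131 - \frac{152}{145} = \frac{18843}{145}$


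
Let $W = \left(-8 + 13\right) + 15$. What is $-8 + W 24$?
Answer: $472$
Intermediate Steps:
$W = 20$ ($W = 5 + 15 = 20$)
$-8 + W 24 = -8 + 20 \cdot 24 = -8 + 480 = 472$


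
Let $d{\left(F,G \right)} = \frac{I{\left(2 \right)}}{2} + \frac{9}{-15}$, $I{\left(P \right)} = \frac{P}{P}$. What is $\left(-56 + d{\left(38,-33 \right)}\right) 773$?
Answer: $- \frac{433653}{10} \approx -43365.0$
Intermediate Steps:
$I{\left(P \right)} = 1$
$d{\left(F,G \right)} = - \frac{1}{10}$ ($d{\left(F,G \right)} = 1 \cdot \frac{1}{2} + \frac{9}{-15} = 1 \cdot \frac{1}{2} + 9 \left(- \frac{1}{15}\right) = \frac{1}{2} - \frac{3}{5} = - \frac{1}{10}$)
$\left(-56 + d{\left(38,-33 \right)}\right) 773 = \left(-56 - \frac{1}{10}\right) 773 = \left(- \frac{561}{10}\right) 773 = - \frac{433653}{10}$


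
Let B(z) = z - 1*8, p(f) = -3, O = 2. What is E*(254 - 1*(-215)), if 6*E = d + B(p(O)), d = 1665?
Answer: 387863/3 ≈ 1.2929e+5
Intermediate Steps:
B(z) = -8 + z (B(z) = z - 8 = -8 + z)
E = 827/3 (E = (1665 + (-8 - 3))/6 = (1665 - 11)/6 = (⅙)*1654 = 827/3 ≈ 275.67)
E*(254 - 1*(-215)) = 827*(254 - 1*(-215))/3 = 827*(254 + 215)/3 = (827/3)*469 = 387863/3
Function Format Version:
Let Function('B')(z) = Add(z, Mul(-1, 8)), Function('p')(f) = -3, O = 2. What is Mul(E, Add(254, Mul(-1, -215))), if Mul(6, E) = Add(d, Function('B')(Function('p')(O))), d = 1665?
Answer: Rational(387863, 3) ≈ 1.2929e+5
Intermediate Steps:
Function('B')(z) = Add(-8, z) (Function('B')(z) = Add(z, -8) = Add(-8, z))
E = Rational(827, 3) (E = Mul(Rational(1, 6), Add(1665, Add(-8, -3))) = Mul(Rational(1, 6), Add(1665, -11)) = Mul(Rational(1, 6), 1654) = Rational(827, 3) ≈ 275.67)
Mul(E, Add(254, Mul(-1, -215))) = Mul(Rational(827, 3), Add(254, Mul(-1, -215))) = Mul(Rational(827, 3), Add(254, 215)) = Mul(Rational(827, 3), 469) = Rational(387863, 3)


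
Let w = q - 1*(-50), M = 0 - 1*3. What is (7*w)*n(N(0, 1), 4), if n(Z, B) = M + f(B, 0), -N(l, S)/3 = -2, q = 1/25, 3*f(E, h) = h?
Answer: -26271/25 ≈ -1050.8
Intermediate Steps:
f(E, h) = h/3
q = 1/25 ≈ 0.040000
N(l, S) = 6 (N(l, S) = -3*(-2) = 6)
M = -3 (M = 0 - 3 = -3)
w = 1251/25 (w = 1/25 - 1*(-50) = 1/25 + 50 = 1251/25 ≈ 50.040)
n(Z, B) = -3 (n(Z, B) = -3 + (⅓)*0 = -3 + 0 = -3)
(7*w)*n(N(0, 1), 4) = (7*(1251/25))*(-3) = (8757/25)*(-3) = -26271/25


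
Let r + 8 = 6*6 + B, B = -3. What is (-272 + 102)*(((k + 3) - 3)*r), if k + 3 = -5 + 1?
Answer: 29750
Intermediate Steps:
k = -7 (k = -3 + (-5 + 1) = -3 - 4 = -7)
r = 25 (r = -8 + (6*6 - 3) = -8 + (36 - 3) = -8 + 33 = 25)
(-272 + 102)*(((k + 3) - 3)*r) = (-272 + 102)*(((-7 + 3) - 3)*25) = -170*(-4 - 3)*25 = -(-1190)*25 = -170*(-175) = 29750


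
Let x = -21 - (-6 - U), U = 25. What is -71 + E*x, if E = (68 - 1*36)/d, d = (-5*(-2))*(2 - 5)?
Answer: -245/3 ≈ -81.667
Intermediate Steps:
d = -30 (d = 10*(-3) = -30)
x = 10 (x = -21 - (-6 - 1*25) = -21 - (-6 - 25) = -21 - 1*(-31) = -21 + 31 = 10)
E = -16/15 (E = (68 - 1*36)/(-30) = (68 - 36)*(-1/30) = 32*(-1/30) = -16/15 ≈ -1.0667)
-71 + E*x = -71 - 16/15*10 = -71 - 32/3 = -245/3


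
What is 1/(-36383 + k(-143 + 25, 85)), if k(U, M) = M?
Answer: -1/36298 ≈ -2.7550e-5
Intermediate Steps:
1/(-36383 + k(-143 + 25, 85)) = 1/(-36383 + 85) = 1/(-36298) = -1/36298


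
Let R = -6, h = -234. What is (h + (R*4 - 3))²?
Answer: 68121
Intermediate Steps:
(h + (R*4 - 3))² = (-234 + (-6*4 - 3))² = (-234 + (-24 - 3))² = (-234 - 27)² = (-261)² = 68121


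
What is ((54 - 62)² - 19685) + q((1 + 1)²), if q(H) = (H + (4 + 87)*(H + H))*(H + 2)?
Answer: -15229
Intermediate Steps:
q(H) = 183*H*(2 + H) (q(H) = (H + 91*(2*H))*(2 + H) = (H + 182*H)*(2 + H) = (183*H)*(2 + H) = 183*H*(2 + H))
((54 - 62)² - 19685) + q((1 + 1)²) = ((54 - 62)² - 19685) + 183*(1 + 1)²*(2 + (1 + 1)²) = ((-8)² - 19685) + 183*2²*(2 + 2²) = (64 - 19685) + 183*4*(2 + 4) = -19621 + 183*4*6 = -19621 + 4392 = -15229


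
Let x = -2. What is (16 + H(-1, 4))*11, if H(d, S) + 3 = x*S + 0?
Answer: 55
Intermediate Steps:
H(d, S) = -3 - 2*S (H(d, S) = -3 + (-2*S + 0) = -3 - 2*S)
(16 + H(-1, 4))*11 = (16 + (-3 - 2*4))*11 = (16 + (-3 - 8))*11 = (16 - 11)*11 = 5*11 = 55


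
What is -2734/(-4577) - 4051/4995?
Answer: -4885097/22862115 ≈ -0.21368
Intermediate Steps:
-2734/(-4577) - 4051/4995 = -2734*(-1/4577) - 4051*1/4995 = 2734/4577 - 4051/4995 = -4885097/22862115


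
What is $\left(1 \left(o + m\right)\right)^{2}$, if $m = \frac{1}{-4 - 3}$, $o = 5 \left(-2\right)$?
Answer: $\frac{5041}{49} \approx 102.88$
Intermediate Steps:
$o = -10$
$m = - \frac{1}{7}$ ($m = \frac{1}{-7} = - \frac{1}{7} \approx -0.14286$)
$\left(1 \left(o + m\right)\right)^{2} = \left(1 \left(-10 - \frac{1}{7}\right)\right)^{2} = \left(1 \left(- \frac{71}{7}\right)\right)^{2} = \left(- \frac{71}{7}\right)^{2} = \frac{5041}{49}$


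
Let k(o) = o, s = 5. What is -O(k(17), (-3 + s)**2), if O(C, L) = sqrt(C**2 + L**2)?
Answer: -sqrt(305) ≈ -17.464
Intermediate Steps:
-O(k(17), (-3 + s)**2) = -sqrt(17**2 + ((-3 + 5)**2)**2) = -sqrt(289 + (2**2)**2) = -sqrt(289 + 4**2) = -sqrt(289 + 16) = -sqrt(305)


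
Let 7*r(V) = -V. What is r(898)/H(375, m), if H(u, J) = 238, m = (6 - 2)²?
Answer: -449/833 ≈ -0.53902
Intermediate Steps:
m = 16 (m = 4² = 16)
r(V) = -V/7 (r(V) = (-V)/7 = -V/7)
r(898)/H(375, m) = -⅐*898/238 = -898/7*1/238 = -449/833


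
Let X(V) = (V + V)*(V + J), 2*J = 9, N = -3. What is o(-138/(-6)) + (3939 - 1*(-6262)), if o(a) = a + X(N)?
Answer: 10215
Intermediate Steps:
J = 9/2 (J = (1/2)*9 = 9/2 ≈ 4.5000)
X(V) = 2*V*(9/2 + V) (X(V) = (V + V)*(V + 9/2) = (2*V)*(9/2 + V) = 2*V*(9/2 + V))
o(a) = -9 + a (o(a) = a - 3*(9 + 2*(-3)) = a - 3*(9 - 6) = a - 3*3 = a - 9 = -9 + a)
o(-138/(-6)) + (3939 - 1*(-6262)) = (-9 - 138/(-6)) + (3939 - 1*(-6262)) = (-9 - 138*(-1/6)) + (3939 + 6262) = (-9 + 23) + 10201 = 14 + 10201 = 10215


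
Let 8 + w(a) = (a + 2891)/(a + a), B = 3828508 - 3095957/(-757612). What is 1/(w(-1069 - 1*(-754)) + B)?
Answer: 34092540/130523289307457 ≈ 2.6120e-7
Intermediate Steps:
B = 2900526698853/757612 (B = 3828508 - 3095957*(-1/757612) = 3828508 + 3095957/757612 = 2900526698853/757612 ≈ 3.8285e+6)
w(a) = -8 + (2891 + a)/(2*a) (w(a) = -8 + (a + 2891)/(a + a) = -8 + (2891 + a)/((2*a)) = -8 + (2891 + a)*(1/(2*a)) = -8 + (2891 + a)/(2*a))
1/(w(-1069 - 1*(-754)) + B) = 1/((2891 - 15*(-1069 - 1*(-754)))/(2*(-1069 - 1*(-754))) + 2900526698853/757612) = 1/((2891 - 15*(-1069 + 754))/(2*(-1069 + 754)) + 2900526698853/757612) = 1/((½)*(2891 - 15*(-315))/(-315) + 2900526698853/757612) = 1/((½)*(-1/315)*(2891 + 4725) + 2900526698853/757612) = 1/((½)*(-1/315)*7616 + 2900526698853/757612) = 1/(-544/45 + 2900526698853/757612) = 1/(130523289307457/34092540) = 34092540/130523289307457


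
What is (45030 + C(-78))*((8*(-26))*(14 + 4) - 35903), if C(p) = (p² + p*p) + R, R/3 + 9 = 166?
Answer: -2286402843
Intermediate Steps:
R = 471 (R = -27 + 3*166 = -27 + 498 = 471)
C(p) = 471 + 2*p² (C(p) = (p² + p*p) + 471 = (p² + p²) + 471 = 2*p² + 471 = 471 + 2*p²)
(45030 + C(-78))*((8*(-26))*(14 + 4) - 35903) = (45030 + (471 + 2*(-78)²))*((8*(-26))*(14 + 4) - 35903) = (45030 + (471 + 2*6084))*(-208*18 - 35903) = (45030 + (471 + 12168))*(-3744 - 35903) = (45030 + 12639)*(-39647) = 57669*(-39647) = -2286402843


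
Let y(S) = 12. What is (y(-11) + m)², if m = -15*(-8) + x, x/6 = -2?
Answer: 14400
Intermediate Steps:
x = -12 (x = 6*(-2) = -12)
m = 108 (m = -15*(-8) - 12 = 120 - 12 = 108)
(y(-11) + m)² = (12 + 108)² = 120² = 14400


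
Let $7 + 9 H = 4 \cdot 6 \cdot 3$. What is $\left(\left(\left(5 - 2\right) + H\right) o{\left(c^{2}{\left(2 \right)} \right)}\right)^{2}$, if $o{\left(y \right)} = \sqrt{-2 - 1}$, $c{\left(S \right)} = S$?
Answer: $- \frac{8464}{27} \approx -313.48$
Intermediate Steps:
$o{\left(y \right)} = i \sqrt{3}$ ($o{\left(y \right)} = \sqrt{-3} = i \sqrt{3}$)
$H = \frac{65}{9}$ ($H = - \frac{7}{9} + \frac{4 \cdot 6 \cdot 3}{9} = - \frac{7}{9} + \frac{24 \cdot 3}{9} = - \frac{7}{9} + \frac{1}{9} \cdot 72 = - \frac{7}{9} + 8 = \frac{65}{9} \approx 7.2222$)
$\left(\left(\left(5 - 2\right) + H\right) o{\left(c^{2}{\left(2 \right)} \right)}\right)^{2} = \left(\left(\left(5 - 2\right) + \frac{65}{9}\right) i \sqrt{3}\right)^{2} = \left(\left(3 + \frac{65}{9}\right) i \sqrt{3}\right)^{2} = \left(\frac{92 i \sqrt{3}}{9}\right)^{2} = - \frac{8464}{27}$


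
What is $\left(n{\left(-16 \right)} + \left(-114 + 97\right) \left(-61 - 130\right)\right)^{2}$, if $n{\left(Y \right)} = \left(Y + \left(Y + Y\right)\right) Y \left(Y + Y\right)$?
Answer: $454926241$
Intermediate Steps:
$n{\left(Y \right)} = 6 Y^{3}$ ($n{\left(Y \right)} = \left(Y + 2 Y\right) Y 2 Y = 3 Y 2 Y^{2} = 6 Y^{3}$)
$\left(n{\left(-16 \right)} + \left(-114 + 97\right) \left(-61 - 130\right)\right)^{2} = \left(6 \left(-16\right)^{3} + \left(-114 + 97\right) \left(-61 - 130\right)\right)^{2} = \left(6 \left(-4096\right) - -3247\right)^{2} = \left(-24576 + 3247\right)^{2} = \left(-21329\right)^{2} = 454926241$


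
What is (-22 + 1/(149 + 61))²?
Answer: 21335161/44100 ≈ 483.79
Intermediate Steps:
(-22 + 1/(149 + 61))² = (-22 + 1/210)² = (-4619/210)² = 21335161/44100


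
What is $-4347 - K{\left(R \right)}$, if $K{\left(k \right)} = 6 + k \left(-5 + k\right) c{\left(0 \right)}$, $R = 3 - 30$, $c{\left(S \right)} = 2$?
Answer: $-6081$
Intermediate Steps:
$R = -27$ ($R = 3 - 30 = -27$)
$K{\left(k \right)} = 6 + 2 k \left(-5 + k\right)$ ($K{\left(k \right)} = 6 + k \left(-5 + k\right) 2 = 6 + 2 k \left(-5 + k\right)$)
$-4347 - K{\left(R \right)} = -4347 - \left(6 - -270 + 2 \left(-27\right)^{2}\right) = -4347 - \left(6 + 270 + 2 \cdot 729\right) = -4347 - \left(6 + 270 + 1458\right) = -4347 - 1734 = -6081$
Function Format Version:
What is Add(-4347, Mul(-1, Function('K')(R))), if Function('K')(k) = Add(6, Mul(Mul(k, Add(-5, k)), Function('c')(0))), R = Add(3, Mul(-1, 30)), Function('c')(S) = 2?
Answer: -6081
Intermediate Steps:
R = -27 (R = Add(3, -30) = -27)
Function('K')(k) = Add(6, Mul(2, k, Add(-5, k))) (Function('K')(k) = Add(6, Mul(Mul(k, Add(-5, k)), 2)) = Add(6, Mul(2, k, Add(-5, k))))
Add(-4347, Mul(-1, Function('K')(R))) = Add(-4347, Mul(-1, Add(6, Mul(-10, -27), Mul(2, Pow(-27, 2))))) = Add(-4347, Mul(-1, Add(6, 270, Mul(2, 729)))) = Add(-4347, Mul(-1, Add(6, 270, 1458))) = Add(-4347, Mul(-1, 1734)) = Add(-4347, -1734) = -6081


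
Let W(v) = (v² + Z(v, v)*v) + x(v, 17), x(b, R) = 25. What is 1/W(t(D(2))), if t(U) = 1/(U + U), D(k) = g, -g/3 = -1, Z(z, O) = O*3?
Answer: 9/226 ≈ 0.039823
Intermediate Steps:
Z(z, O) = 3*O
g = 3 (g = -3*(-1) = 3)
D(k) = 3
t(U) = 1/(2*U)
W(v) = 25 + 4*v² (W(v) = (v² + (3*v)*v) + 25 = (v² + 3*v²) + 25 = 4*v² + 25 = 25 + 4*v²)
1/W(t(D(2))) = 1/(25 + 4*((½)/3)²) = 1/(25 + 4*((½)*(⅓))²) = 1/(25 + 4*(⅙)²) = 1/(25 + 4*(1/36)) = 1/(25 + ⅑) = 1/(226/9) = 9/226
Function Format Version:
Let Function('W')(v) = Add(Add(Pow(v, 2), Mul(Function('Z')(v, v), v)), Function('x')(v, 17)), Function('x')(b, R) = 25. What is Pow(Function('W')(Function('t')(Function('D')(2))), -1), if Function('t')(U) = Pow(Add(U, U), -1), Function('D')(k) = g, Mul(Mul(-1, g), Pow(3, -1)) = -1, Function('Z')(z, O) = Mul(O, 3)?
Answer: Rational(9, 226) ≈ 0.039823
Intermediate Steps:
Function('Z')(z, O) = Mul(3, O)
g = 3 (g = Mul(-3, -1) = 3)
Function('D')(k) = 3
Function('t')(U) = Mul(Rational(1, 2), Pow(U, -1)) (Function('t')(U) = Pow(Mul(2, U), -1) = Mul(Rational(1, 2), Pow(U, -1)))
Function('W')(v) = Add(25, Mul(4, Pow(v, 2))) (Function('W')(v) = Add(Add(Pow(v, 2), Mul(Mul(3, v), v)), 25) = Add(Add(Pow(v, 2), Mul(3, Pow(v, 2))), 25) = Add(Mul(4, Pow(v, 2)), 25) = Add(25, Mul(4, Pow(v, 2))))
Pow(Function('W')(Function('t')(Function('D')(2))), -1) = Pow(Add(25, Mul(4, Pow(Mul(Rational(1, 2), Pow(3, -1)), 2))), -1) = Pow(Add(25, Mul(4, Pow(Mul(Rational(1, 2), Rational(1, 3)), 2))), -1) = Pow(Add(25, Mul(4, Pow(Rational(1, 6), 2))), -1) = Pow(Add(25, Mul(4, Rational(1, 36))), -1) = Pow(Add(25, Rational(1, 9)), -1) = Pow(Rational(226, 9), -1) = Rational(9, 226)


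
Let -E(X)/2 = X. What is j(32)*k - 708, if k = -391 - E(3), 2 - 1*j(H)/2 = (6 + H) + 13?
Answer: 37022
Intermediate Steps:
j(H) = -34 - 2*H (j(H) = 4 - 2*((6 + H) + 13) = 4 - 2*(19 + H) = 4 + (-38 - 2*H) = -34 - 2*H)
E(X) = -2*X
k = -385 (k = -391 - (-2)*3 = -391 - 1*(-6) = -391 + 6 = -385)
j(32)*k - 708 = (-34 - 2*32)*(-385) - 708 = (-34 - 64)*(-385) - 708 = -98*(-385) - 708 = 37730 - 708 = 37022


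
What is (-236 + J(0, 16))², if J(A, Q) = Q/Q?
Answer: 55225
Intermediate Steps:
J(A, Q) = 1
(-236 + J(0, 16))² = (-236 + 1)² = (-235)² = 55225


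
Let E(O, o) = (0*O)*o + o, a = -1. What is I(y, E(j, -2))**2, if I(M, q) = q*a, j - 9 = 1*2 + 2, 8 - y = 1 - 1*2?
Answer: 4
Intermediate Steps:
y = 9 (y = 8 - (1 - 1*2) = 8 - (1 - 2) = 8 - 1*(-1) = 8 + 1 = 9)
j = 13 (j = 9 + (1*2 + 2) = 9 + (2 + 2) = 9 + 4 = 13)
E(O, o) = o (E(O, o) = 0*o + o = 0 + o = o)
I(M, q) = -q (I(M, q) = q*(-1) = -q)
I(y, E(j, -2))**2 = (-1*(-2))**2 = 2**2 = 4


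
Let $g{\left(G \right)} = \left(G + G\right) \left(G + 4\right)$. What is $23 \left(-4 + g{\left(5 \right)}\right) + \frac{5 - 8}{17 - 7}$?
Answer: $\frac{19777}{10} \approx 1977.7$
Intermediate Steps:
$g{\left(G \right)} = 2 G \left(4 + G\right)$
$23 \left(-4 + g{\left(5 \right)}\right) + \frac{5 - 8}{17 - 7} = 23 \left(-4 + 2 \cdot 5 \left(4 + 5\right)\right) + \frac{5 - 8}{17 - 7} = 23 \left(-4 + 2 \cdot 5 \cdot 9\right) - \frac{3}{10} = 23 \left(-4 + 90\right) - \frac{3}{10} = 23 \cdot 86 - \frac{3}{10} = 1978 - \frac{3}{10} = \frac{19777}{10}$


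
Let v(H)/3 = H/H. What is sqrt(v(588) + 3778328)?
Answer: sqrt(3778331) ≈ 1943.8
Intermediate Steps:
v(H) = 3 (v(H) = 3*(H/H) = 3*1 = 3)
sqrt(v(588) + 3778328) = sqrt(3 + 3778328) = sqrt(3778331)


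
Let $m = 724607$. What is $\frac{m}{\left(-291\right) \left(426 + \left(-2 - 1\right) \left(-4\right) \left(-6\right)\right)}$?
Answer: $- \frac{724607}{103014} \approx -7.0341$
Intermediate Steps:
$\frac{m}{\left(-291\right) \left(426 + \left(-2 - 1\right) \left(-4\right) \left(-6\right)\right)} = \frac{724607}{\left(-291\right) \left(426 + \left(-2 - 1\right) \left(-4\right) \left(-6\right)\right)} = \frac{724607}{\left(-291\right) \left(426 + \left(-3\right) \left(-4\right) \left(-6\right)\right)} = \frac{724607}{\left(-291\right) \left(426 + 12 \left(-6\right)\right)} = \frac{724607}{\left(-291\right) \left(426 - 72\right)} = \frac{724607}{\left(-291\right) 354} = \frac{724607}{-103014} = 724607 \left(- \frac{1}{103014}\right) = - \frac{724607}{103014}$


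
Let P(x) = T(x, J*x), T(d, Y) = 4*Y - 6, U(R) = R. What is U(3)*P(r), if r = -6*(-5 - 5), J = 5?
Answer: 3582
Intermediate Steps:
r = 60 (r = -6*(-10) = 60)
T(d, Y) = -6 + 4*Y
P(x) = -6 + 20*x (P(x) = -6 + 4*(5*x) = -6 + 20*x)
U(3)*P(r) = 3*(-6 + 20*60) = 3*(-6 + 1200) = 3*1194 = 3582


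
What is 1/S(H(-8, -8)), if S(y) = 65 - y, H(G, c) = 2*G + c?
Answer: 1/89 ≈ 0.011236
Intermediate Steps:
H(G, c) = c + 2*G
1/S(H(-8, -8)) = 1/(65 - (-8 + 2*(-8))) = 1/(65 - (-8 - 16)) = 1/(65 - 1*(-24)) = 1/(65 + 24) = 1/89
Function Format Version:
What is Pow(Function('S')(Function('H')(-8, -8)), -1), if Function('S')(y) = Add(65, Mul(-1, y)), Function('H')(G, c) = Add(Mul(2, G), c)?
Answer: Rational(1, 89) ≈ 0.011236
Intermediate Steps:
Function('H')(G, c) = Add(c, Mul(2, G))
Pow(Function('S')(Function('H')(-8, -8)), -1) = Pow(Add(65, Mul(-1, Add(-8, Mul(2, -8)))), -1) = Pow(Add(65, Mul(-1, Add(-8, -16))), -1) = Pow(Add(65, Mul(-1, -24)), -1) = Pow(Add(65, 24), -1) = Pow(89, -1) = Rational(1, 89)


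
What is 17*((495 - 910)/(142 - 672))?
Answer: 1411/106 ≈ 13.311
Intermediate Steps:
17*((495 - 910)/(142 - 672)) = 17*(-415/(-530)) = 17*(-415*(-1/530)) = 17*(83/106) = 1411/106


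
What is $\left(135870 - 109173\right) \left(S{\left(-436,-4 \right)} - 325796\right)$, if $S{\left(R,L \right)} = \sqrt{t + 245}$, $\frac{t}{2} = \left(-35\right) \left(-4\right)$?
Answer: $-8697775812 + 133485 \sqrt{21} \approx -8.6972 \cdot 10^{9}$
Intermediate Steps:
$t = 280$ ($t = 2 \left(\left(-35\right) \left(-4\right)\right) = 2 \cdot 140 = 280$)
$S{\left(R,L \right)} = 5 \sqrt{21}$ ($S{\left(R,L \right)} = \sqrt{280 + 245} = \sqrt{525} = 5 \sqrt{21}$)
$\left(135870 - 109173\right) \left(S{\left(-436,-4 \right)} - 325796\right) = \left(135870 - 109173\right) \left(5 \sqrt{21} - 325796\right) = 26697 \left(5 \sqrt{21} - 325796\right) = 26697 \left(-325796 + 5 \sqrt{21}\right) = -8697775812 + 133485 \sqrt{21}$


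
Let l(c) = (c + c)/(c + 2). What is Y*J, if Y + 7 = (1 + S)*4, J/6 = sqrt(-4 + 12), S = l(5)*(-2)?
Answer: -1212*sqrt(2)/7 ≈ -244.86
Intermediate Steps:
l(c) = 2*c/(2 + c) (l(c) = (2*c)/(2 + c) = 2*c/(2 + c))
S = -20/7 (S = (2*5/(2 + 5))*(-2) = (2*5/7)*(-2) = (2*5*(1/7))*(-2) = (10/7)*(-2) = -20/7 ≈ -2.8571)
J = 12*sqrt(2) (J = 6*sqrt(-4 + 12) = 6*sqrt(8) = 6*(2*sqrt(2)) = 12*sqrt(2) ≈ 16.971)
Y = -101/7 (Y = -7 + (1 - 20/7)*4 = -7 - 13/7*4 = -7 - 52/7 = -101/7 ≈ -14.429)
Y*J = -1212*sqrt(2)/7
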